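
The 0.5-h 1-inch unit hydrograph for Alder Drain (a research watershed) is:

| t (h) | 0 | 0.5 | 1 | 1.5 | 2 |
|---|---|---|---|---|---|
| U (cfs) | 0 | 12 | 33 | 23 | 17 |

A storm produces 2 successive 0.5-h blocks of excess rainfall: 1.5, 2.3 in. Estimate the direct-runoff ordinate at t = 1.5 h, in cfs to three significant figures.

By discrete convolution, Q_j = Σ (P_i / 1 in) · U_{j−i}.
At t = 1.5 h (j=3): Q = (1.5/1)·23 + (2.3/1)·33 = 110 cfs.

Q ≈ 110 cfs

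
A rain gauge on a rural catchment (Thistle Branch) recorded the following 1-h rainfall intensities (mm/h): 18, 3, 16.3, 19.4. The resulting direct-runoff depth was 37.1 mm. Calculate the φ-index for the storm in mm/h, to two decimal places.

φ ≈ 5.53 mm/h

Only the 3 blocks with intensity above φ contribute runoff: 18, 16.3, 19.4 mm/h.
Σ(I−φ)·Δt = d  ⇒  (18+16.3+19.4 − 3φ)·1 = 37.1
φ = (53.70 − 37.1/1) / 3 = 5.53 mm/h.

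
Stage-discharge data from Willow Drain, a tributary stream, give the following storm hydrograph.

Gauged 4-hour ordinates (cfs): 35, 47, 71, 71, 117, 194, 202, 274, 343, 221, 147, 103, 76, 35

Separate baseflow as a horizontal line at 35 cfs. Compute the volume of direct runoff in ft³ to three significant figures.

Direct-runoff ordinates (Q − Q_b): 0.0, 12.0, 36.0, 36.0, 82.0, 159.0, 167.0, 239.0, 308.0, 186.0, 112.0, 68.0, 41.0, 0.0 cfs.
ΣQ_DR = 1446 cfs.
With Δt = 4 h = 14400 s, V = ΣQ_DR · Δt = 1446 × 14400 = 2.08 × 10^7 ft³.

V ≈ 2.08 × 10^7 ft³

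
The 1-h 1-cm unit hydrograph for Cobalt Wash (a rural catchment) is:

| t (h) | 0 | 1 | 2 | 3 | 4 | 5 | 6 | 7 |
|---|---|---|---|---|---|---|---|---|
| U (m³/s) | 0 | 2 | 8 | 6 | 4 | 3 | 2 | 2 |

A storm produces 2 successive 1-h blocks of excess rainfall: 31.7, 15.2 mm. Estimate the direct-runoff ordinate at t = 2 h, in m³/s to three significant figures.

Q ≈ 28.4 m³/s

By discrete convolution, Q_j = Σ (P_i / 10 mm) · U_{j−i}.
At t = 2 h (j=2): Q = (31.7/10)·8 + (15.2/10)·2 = 28.4 m³/s.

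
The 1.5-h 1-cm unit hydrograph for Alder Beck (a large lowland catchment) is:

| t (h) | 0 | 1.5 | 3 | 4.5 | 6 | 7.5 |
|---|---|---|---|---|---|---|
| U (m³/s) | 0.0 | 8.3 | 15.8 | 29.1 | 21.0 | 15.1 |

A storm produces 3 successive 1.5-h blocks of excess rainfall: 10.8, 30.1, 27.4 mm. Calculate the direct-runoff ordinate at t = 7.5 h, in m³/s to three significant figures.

Q ≈ 159 m³/s

By discrete convolution, Q_j = Σ (P_i / 10 mm) · U_{j−i}.
At t = 7.5 h (j=5): Q = (10.8/10)·15.1 + (30.1/10)·21.0 + (27.4/10)·29.1 = 159 m³/s.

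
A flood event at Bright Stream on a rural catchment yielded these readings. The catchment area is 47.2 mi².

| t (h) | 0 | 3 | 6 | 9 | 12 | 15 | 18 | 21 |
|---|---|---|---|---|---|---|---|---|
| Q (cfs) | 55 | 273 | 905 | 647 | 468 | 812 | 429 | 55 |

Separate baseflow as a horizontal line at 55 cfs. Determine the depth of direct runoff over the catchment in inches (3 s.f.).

Direct runoff: 0.0, 218.0, 850.0, 592.0, 413.0, 757.0, 374.0, 0.0 cfs; ΣQ_DR = 3204 cfs.
V = ΣQ_DR · Δt = 3204 × 10800 s = 3.460 × 10^7 ft³.
Over A = 47.2 mi², depth = V / A = 0.316 in.

d ≈ 0.316 in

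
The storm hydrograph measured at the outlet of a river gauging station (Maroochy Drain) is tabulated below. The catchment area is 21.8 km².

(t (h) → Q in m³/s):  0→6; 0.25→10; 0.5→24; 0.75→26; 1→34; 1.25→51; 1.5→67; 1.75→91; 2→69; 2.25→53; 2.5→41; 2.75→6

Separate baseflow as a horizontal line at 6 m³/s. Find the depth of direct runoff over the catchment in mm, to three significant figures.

d ≈ 16.8 mm

Direct runoff: 0.0, 4.0, 18.0, 20.0, 28.0, 45.0, 61.0, 85.0, 63.0, 47.0, 35.0, 0.0 m³/s; ΣQ_DR = 406.0 m³/s.
V = ΣQ_DR · Δt = 406.0 × 900 s = 3.654 × 10^5 m³.
Over A = 21.8 km², depth = V / A = 16.8 mm.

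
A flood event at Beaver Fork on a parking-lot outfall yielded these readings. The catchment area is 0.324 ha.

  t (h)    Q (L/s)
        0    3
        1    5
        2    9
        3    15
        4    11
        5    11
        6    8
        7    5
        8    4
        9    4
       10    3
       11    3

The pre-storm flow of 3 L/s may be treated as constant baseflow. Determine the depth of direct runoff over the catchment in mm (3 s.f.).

Direct runoff: 0.0, 2.0, 6.0, 12.0, 8.0, 8.0, 5.0, 2.0, 1.0, 1.0, 0.0, 0.0 L/s; ΣQ_DR = 45.00 L/s.
V = ΣQ_DR · Δt = 45.00 × 3600 s = 1.620 × 10^5 L.
Over A = 0.324 ha, depth = V / A = 50.0 mm.

d ≈ 50.0 mm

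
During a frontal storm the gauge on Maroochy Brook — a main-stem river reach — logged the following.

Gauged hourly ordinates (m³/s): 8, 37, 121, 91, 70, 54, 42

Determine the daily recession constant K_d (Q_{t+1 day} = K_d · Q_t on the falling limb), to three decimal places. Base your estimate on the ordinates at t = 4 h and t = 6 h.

Between t = 4 h and t = 6 h the flow falls from 70 to 42 m³/s over 2×1 h = 2 h.
Per-interval ratio K = (42/70)^(1/2) = 0.7746; K_d = K^(24/1) = 0.002.

K_d ≈ 0.002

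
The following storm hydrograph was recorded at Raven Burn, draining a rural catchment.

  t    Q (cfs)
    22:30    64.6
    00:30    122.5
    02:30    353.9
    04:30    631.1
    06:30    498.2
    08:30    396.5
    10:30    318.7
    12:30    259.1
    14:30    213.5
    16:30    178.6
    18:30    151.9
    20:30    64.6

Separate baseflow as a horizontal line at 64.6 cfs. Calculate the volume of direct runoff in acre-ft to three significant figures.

V ≈ 410 acre-ft

Direct-runoff ordinates (Q − Q_b): 0.0, 57.9, 289.3, 566.5, 433.6, 331.9, 254.1, 194.5, 148.9, 114.0, 87.3, 0.0 cfs.
ΣQ_DR = 2478 cfs.
With Δt = 2 h = 7200 s, V = ΣQ_DR · Δt = 2478 × 7200 = 1.78 × 10^7 ft³ = 410 acre-ft.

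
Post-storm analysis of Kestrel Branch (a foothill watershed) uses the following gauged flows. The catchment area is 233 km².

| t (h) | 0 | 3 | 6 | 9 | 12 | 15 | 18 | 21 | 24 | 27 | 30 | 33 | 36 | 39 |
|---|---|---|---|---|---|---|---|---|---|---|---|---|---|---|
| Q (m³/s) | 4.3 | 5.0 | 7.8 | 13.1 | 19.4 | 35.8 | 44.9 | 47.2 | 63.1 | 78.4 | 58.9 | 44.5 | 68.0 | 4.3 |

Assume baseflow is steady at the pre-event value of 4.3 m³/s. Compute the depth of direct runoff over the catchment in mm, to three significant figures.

Direct runoff: 0.0, 0.7, 3.5, 8.8, 15.1, 31.5, 40.6, 42.9, 58.8, 74.1, 54.6, 40.2, 63.7, 0.0 m³/s; ΣQ_DR = 434.5 m³/s.
V = ΣQ_DR · Δt = 434.5 × 10800 s = 4.693 × 10^6 m³.
Over A = 233 km², depth = V / A = 20.1 mm.

d ≈ 20.1 mm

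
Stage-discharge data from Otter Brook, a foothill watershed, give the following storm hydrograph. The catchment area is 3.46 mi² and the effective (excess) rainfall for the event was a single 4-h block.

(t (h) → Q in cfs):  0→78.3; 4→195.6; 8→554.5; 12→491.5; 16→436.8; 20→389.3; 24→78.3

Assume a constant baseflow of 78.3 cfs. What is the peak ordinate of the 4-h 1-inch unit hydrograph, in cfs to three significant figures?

U_p ≈ 159 cfs

Direct runoff: 0.0, 117.3, 476.2, 413.2, 358.5, 311.0, 0.0 cfs; ΣQ_DR = 1676 cfs, peak = 476.2 cfs.
Runoff depth d = ΣQ_DR·Δt / A = 1676 × 14400 / (3.46 mi²) = 3.003 in.
The 1-inch UH is the DRH scaled by (1 in)/d, so U_p = 476.2 × 1/3.003 = 159 cfs.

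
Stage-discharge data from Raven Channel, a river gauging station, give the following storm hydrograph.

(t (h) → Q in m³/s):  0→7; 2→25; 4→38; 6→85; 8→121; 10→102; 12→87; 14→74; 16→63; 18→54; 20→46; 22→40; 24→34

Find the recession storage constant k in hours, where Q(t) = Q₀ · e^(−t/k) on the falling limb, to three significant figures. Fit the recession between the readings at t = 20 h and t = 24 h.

On the falling limb, Q drops from 46 to 34 m³/s between t = 20 h and t = 24 h (Δt = 4 h).
k = −Δt / ln(Q₂/Q₁) = −4 / ln(34/46) = 13.2 h.

k ≈ 13.2 h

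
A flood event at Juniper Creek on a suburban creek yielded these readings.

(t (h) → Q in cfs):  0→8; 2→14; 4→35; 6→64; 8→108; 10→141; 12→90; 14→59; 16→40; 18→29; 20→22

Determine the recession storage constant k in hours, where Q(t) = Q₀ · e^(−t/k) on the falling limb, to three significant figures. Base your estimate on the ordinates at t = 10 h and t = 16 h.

On the falling limb, Q drops from 141 to 40 cfs between t = 10 h and t = 16 h (Δt = 6 h).
k = −Δt / ln(Q₂/Q₁) = −6 / ln(40/141) = 4.76 h.

k ≈ 4.76 h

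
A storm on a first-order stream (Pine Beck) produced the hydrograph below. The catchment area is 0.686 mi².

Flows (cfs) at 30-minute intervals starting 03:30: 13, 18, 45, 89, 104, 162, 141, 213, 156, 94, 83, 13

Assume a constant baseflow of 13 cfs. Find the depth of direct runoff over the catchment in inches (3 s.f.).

Direct runoff: 0.0, 5.0, 32.0, 76.0, 91.0, 149.0, 128.0, 200.0, 143.0, 81.0, 70.0, 0.0 cfs; ΣQ_DR = 975.0 cfs.
V = ΣQ_DR · Δt = 975.0 × 1800 s = 1.755 × 10^6 ft³.
Over A = 0.686 mi², depth = V / A = 1.10 in.

d ≈ 1.10 in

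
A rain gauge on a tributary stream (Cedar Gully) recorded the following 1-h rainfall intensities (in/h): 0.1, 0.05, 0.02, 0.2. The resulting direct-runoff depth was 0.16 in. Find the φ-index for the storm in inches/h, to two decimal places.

φ ≈ 0.07 in/h

Only the 2 blocks with intensity above φ contribute runoff: 0.1, 0.2 in/h.
Σ(I−φ)·Δt = d  ⇒  (0.1+0.2 − 2φ)·1 = 0.16
φ = (0.3000 − 0.16/1) / 2 = 0.07 in/h.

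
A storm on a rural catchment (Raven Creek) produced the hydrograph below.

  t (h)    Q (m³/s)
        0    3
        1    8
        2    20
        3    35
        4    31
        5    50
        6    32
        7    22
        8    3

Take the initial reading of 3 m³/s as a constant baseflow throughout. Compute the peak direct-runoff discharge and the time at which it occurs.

Q_p = 47.0 m³/s at t = 5 h

Subtracting baseflow gives direct-runoff ordinates: 0.0, 5.0, 17.0, 32.0, 28.0, 47.0, 29.0, 19.0, 0.0 m³/s.
The maximum is 47.0 m³/s, occurring at the reading for t = 5 h.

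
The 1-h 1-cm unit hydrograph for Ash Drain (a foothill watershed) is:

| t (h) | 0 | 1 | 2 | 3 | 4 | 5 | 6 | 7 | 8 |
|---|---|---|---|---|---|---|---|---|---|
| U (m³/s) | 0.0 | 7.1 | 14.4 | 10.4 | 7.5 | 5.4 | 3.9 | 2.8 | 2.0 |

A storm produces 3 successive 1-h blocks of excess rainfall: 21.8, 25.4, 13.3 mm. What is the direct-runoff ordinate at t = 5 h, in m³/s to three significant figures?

Q ≈ 44.7 m³/s

By discrete convolution, Q_j = Σ (P_i / 10 mm) · U_{j−i}.
At t = 5 h (j=5): Q = (21.8/10)·5.4 + (25.4/10)·7.5 + (13.3/10)·10.4 = 44.7 m³/s.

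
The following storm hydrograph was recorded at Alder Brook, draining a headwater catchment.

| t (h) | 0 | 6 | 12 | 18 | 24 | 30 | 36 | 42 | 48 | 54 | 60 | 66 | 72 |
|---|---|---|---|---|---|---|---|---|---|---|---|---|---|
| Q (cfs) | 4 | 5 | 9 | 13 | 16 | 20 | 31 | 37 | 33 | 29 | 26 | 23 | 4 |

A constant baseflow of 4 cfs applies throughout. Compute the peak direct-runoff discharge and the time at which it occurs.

Q_p = 33.0 cfs at t = 42 h

Subtracting baseflow gives direct-runoff ordinates: 0.0, 1.0, 5.0, 9.0, 12.0, 16.0, 27.0, 33.0, 29.0, 25.0, 22.0, 19.0, 0.0 cfs.
The maximum is 33.0 cfs, occurring at the reading for t = 42 h.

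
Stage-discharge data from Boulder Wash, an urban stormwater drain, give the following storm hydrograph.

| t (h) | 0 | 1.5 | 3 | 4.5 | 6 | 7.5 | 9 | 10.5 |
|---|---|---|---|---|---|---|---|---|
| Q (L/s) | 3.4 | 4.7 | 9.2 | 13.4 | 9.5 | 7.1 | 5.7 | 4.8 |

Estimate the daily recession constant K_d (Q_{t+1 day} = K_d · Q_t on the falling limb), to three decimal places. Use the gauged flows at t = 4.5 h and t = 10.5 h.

K_d ≈ 0.016

Between t = 4.5 h and t = 10.5 h the flow falls from 13.4 to 4.8 L/s over 4×1.5 h = 6 h.
Per-interval ratio K = (4.8/13.4)^(1/4) = 0.7736; K_d = K^(24/1.5) = 0.016.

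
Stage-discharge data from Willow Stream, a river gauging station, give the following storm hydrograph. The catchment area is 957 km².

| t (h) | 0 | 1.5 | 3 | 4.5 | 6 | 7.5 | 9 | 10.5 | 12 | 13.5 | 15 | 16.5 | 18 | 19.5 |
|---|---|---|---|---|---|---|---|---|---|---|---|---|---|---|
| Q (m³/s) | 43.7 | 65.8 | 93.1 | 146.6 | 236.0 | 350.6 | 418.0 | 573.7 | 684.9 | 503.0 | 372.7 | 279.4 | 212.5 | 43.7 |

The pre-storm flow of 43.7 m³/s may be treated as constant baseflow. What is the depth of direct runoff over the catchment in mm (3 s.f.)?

Direct runoff: 0.0, 22.1, 49.4, 102.9, 192.3, 306.9, 374.3, 530.0, 641.2, 459.3, 329.0, 235.7, 168.8, 0.0 m³/s; ΣQ_DR = 3412 m³/s.
V = ΣQ_DR · Δt = 3412 × 5400 s = 1.842 × 10^7 m³.
Over A = 957 km², depth = V / A = 19.3 mm.

d ≈ 19.3 mm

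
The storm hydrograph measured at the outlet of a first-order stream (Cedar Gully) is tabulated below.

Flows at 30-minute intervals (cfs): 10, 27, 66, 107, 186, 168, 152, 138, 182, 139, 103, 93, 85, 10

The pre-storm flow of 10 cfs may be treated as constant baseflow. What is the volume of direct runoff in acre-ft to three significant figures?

Direct-runoff ordinates (Q − Q_b): 0.0, 17.0, 56.0, 97.0, 176.0, 158.0, 142.0, 128.0, 172.0, 129.0, 93.0, 83.0, 75.0, 0.0 cfs.
ΣQ_DR = 1326 cfs.
With Δt = 0.5 h = 1800 s, V = ΣQ_DR · Δt = 1326 × 1800 = 2.39 × 10^6 ft³ = 54.8 acre-ft.

V ≈ 54.8 acre-ft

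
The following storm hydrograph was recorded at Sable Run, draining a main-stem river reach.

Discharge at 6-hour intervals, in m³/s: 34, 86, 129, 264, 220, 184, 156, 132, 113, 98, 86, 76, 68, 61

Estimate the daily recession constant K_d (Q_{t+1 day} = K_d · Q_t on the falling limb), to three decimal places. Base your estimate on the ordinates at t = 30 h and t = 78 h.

Between t = 30 h and t = 78 h the flow falls from 184 to 61 m³/s over 8×6 h = 48 h.
Per-interval ratio K = (61/184)^(1/8) = 0.8711; K_d = K^(24/6) = 0.576.

K_d ≈ 0.576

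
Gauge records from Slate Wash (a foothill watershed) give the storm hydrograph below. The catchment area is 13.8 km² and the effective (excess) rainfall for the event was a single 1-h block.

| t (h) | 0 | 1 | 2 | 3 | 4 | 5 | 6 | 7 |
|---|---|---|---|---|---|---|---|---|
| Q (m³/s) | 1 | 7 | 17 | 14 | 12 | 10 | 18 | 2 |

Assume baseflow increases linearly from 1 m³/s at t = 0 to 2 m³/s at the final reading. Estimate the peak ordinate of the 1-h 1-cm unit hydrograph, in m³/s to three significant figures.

U_p ≈ 8.97 m³/s

Direct runoff: 0.00, 5.86, 15.71, 12.57, 10.43, 8.29, 16.14, 0.00 m³/s; ΣQ_DR = 69.00 m³/s, peak = 16.14 m³/s.
Runoff depth d = ΣQ_DR·Δt / A = 69.00 × 3600 / (13.8 km²) = 18.00 mm.
The 1-cm UH is the DRH scaled by (10 mm)/d, so U_p = 16.14 × 10/18.00 = 8.97 m³/s.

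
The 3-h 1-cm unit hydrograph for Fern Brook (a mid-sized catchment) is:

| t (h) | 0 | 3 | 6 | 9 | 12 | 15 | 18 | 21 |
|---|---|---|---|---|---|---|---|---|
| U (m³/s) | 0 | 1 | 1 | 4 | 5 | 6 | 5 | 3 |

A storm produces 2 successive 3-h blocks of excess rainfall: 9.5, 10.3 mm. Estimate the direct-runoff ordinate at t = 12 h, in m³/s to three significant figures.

Q ≈ 8.87 m³/s

By discrete convolution, Q_j = Σ (P_i / 10 mm) · U_{j−i}.
At t = 12 h (j=4): Q = (9.5/10)·5 + (10.3/10)·4 = 8.87 m³/s.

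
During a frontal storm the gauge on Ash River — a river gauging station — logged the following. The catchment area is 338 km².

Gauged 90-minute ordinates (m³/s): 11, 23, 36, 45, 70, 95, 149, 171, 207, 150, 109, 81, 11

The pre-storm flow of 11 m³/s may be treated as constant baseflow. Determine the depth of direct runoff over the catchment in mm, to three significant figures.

Direct runoff: 0.0, 12.0, 25.0, 34.0, 59.0, 84.0, 138.0, 160.0, 196.0, 139.0, 98.0, 70.0, 0.0 m³/s; ΣQ_DR = 1015 m³/s.
V = ΣQ_DR · Δt = 1015 × 5400 s = 5.481 × 10^6 m³.
Over A = 338 km², depth = V / A = 16.2 mm.

d ≈ 16.2 mm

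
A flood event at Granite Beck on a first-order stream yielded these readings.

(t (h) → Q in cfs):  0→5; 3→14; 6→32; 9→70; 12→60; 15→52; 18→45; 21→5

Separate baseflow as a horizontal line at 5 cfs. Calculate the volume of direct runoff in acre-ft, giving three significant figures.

V ≈ 60.2 acre-ft

Direct-runoff ordinates (Q − Q_b): 0.0, 9.0, 27.0, 65.0, 55.0, 47.0, 40.0, 0.0 cfs.
ΣQ_DR = 243.0 cfs.
With Δt = 3 h = 10800 s, V = ΣQ_DR · Δt = 243.0 × 10800 = 2.62 × 10^6 ft³ = 60.2 acre-ft.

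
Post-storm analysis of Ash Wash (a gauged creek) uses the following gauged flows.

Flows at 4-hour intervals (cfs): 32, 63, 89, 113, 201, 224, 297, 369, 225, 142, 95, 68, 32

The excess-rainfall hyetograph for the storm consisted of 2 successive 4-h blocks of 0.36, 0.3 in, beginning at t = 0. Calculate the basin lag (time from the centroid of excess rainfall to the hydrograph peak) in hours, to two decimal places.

Centroid of excess rainfall: t_c = Σ P_i·t̄_i / ΣP_i = 3.8182 h (block centres at 2, 6 h).
Hydrograph peak occurs at t = 28 h, so basin lag t_L = 28 − 3.8182 = 24.18 h.

t_L ≈ 24.18 h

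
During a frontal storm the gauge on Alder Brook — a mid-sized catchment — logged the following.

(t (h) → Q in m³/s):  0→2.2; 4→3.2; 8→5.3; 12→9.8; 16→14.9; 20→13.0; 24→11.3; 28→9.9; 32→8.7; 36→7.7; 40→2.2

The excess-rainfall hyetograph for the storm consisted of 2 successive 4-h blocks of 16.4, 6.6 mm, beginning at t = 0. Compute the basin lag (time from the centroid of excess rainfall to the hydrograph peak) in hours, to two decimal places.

Centroid of excess rainfall: t_c = Σ P_i·t̄_i / ΣP_i = 3.1478 h (block centres at 2, 6 h).
Hydrograph peak occurs at t = 16 h, so basin lag t_L = 16 − 3.1478 = 12.85 h.

t_L ≈ 12.85 h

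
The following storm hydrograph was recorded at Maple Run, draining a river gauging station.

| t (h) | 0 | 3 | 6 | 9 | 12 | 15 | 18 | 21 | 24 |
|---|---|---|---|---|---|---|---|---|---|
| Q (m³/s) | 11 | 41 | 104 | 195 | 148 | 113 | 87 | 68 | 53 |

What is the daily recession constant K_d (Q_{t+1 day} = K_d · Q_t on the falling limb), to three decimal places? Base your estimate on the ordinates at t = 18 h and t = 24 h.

K_d ≈ 0.138

Between t = 18 h and t = 24 h the flow falls from 87 to 53 m³/s over 2×3 h = 6 h.
Per-interval ratio K = (53/87)^(1/2) = 0.7805; K_d = K^(24/3) = 0.138.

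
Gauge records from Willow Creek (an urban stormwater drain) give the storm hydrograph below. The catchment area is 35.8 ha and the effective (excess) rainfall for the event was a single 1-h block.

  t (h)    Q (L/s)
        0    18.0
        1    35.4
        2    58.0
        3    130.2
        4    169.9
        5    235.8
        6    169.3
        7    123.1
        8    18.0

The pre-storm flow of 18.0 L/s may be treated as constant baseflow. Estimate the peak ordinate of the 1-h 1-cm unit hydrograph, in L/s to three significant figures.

Direct runoff: 0.0, 17.4, 40.0, 112.2, 151.9, 217.8, 151.3, 105.1, 0.0 L/s; ΣQ_DR = 795.7 L/s, peak = 217.8 L/s.
Runoff depth d = ΣQ_DR·Δt / A = 795.7 × 3600 / (35.8 ha) = 8.001 mm.
The 1-cm UH is the DRH scaled by (10 mm)/d, so U_p = 217.8 × 10/8.001 = 272 L/s.

U_p ≈ 272 L/s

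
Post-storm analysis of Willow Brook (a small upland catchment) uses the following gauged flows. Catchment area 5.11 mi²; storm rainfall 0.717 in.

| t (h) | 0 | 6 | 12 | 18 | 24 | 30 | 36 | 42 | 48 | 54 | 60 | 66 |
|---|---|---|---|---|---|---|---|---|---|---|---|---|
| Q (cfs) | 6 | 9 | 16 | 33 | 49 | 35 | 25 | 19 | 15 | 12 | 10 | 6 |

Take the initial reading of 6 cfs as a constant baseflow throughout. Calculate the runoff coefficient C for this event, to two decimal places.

C ≈ 0.41

ΣQ_DR = 163.0 cfs; V = ΣQ_DR·Δt = 3.521 × 10^6 ft³.
Runoff depth d = V / A = 0.2966 in.
C = d / P = 0.2966 / 0.717 = 0.41.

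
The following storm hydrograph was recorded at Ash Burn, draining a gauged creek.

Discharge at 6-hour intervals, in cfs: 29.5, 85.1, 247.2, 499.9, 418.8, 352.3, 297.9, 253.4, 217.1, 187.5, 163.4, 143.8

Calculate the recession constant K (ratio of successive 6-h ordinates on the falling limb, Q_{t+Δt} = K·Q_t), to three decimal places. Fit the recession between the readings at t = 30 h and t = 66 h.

K ≈ 0.861

Using the recession-limb readings at t = 30 h and t = 66 h: Q falls from 352.3 to 143.8 cfs over 6 intervals.
K = (Q₂/Q₁)^(1/6) = (143.8/352.3)^(1/6) = 0.861.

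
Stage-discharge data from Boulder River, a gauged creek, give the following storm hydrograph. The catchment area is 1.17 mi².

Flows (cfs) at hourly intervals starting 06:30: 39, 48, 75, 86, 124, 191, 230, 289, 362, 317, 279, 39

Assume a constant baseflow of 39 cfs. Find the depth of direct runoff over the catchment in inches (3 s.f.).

Direct runoff: 0.0, 9.0, 36.0, 47.0, 85.0, 152.0, 191.0, 250.0, 323.0, 278.0, 240.0, 0.0 cfs; ΣQ_DR = 1611 cfs.
V = ΣQ_DR · Δt = 1611 × 3600 s = 5.800 × 10^6 ft³.
Over A = 1.17 mi², depth = V / A = 2.13 in.

d ≈ 2.13 in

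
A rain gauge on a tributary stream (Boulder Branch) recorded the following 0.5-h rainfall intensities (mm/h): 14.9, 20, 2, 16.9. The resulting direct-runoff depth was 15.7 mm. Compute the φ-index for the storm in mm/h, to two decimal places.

φ ≈ 6.80 mm/h

Only the 3 blocks with intensity above φ contribute runoff: 14.9, 20, 16.9 mm/h.
Σ(I−φ)·Δt = d  ⇒  (14.9+20+16.9 − 3φ)·0.5 = 15.7
φ = (51.80 − 15.7/0.5) / 3 = 6.80 mm/h.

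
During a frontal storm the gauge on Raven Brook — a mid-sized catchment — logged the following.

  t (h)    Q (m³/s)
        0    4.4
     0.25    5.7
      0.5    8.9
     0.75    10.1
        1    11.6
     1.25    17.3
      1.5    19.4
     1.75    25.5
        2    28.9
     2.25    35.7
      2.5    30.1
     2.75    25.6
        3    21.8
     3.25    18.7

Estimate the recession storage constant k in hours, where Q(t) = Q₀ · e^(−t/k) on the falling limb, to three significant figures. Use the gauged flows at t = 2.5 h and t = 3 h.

On the falling limb, Q drops from 30.1 to 21.8 m³/s between t = 2.5 h and t = 3 h (Δt = 0.5 h).
k = −Δt / ln(Q₂/Q₁) = −0.5 / ln(21.8/30.1) = 1.55 h.

k ≈ 1.55 h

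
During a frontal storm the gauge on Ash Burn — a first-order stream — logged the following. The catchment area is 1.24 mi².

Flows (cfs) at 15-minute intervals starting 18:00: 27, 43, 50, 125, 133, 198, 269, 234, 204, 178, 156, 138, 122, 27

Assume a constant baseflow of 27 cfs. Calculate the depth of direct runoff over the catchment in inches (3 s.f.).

d ≈ 0.477 in

Direct runoff: 0.0, 16.0, 23.0, 98.0, 106.0, 171.0, 242.0, 207.0, 177.0, 151.0, 129.0, 111.0, 95.0, 0.0 cfs; ΣQ_DR = 1526 cfs.
V = ΣQ_DR · Δt = 1526 × 900 s = 1.373 × 10^6 ft³.
Over A = 1.24 mi², depth = V / A = 0.477 in.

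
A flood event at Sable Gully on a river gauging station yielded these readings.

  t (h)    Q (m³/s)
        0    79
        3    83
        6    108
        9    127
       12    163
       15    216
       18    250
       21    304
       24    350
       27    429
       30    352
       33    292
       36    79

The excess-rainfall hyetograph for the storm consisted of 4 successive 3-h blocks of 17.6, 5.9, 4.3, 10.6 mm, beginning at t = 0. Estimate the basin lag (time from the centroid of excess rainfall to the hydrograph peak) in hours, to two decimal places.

t_L ≈ 21.88 h

Centroid of excess rainfall: t_c = Σ P_i·t̄_i / ΣP_i = 5.1172 h (block centres at 1.5, 4.5, 7.5, 10.5 h).
Hydrograph peak occurs at t = 27 h, so basin lag t_L = 27 − 5.1172 = 21.88 h.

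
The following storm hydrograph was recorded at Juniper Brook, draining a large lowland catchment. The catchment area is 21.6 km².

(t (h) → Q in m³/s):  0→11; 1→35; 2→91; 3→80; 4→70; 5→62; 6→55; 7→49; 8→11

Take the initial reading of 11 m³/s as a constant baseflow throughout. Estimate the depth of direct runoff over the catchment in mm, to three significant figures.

d ≈ 60.8 mm

Direct runoff: 0.0, 24.0, 80.0, 69.0, 59.0, 51.0, 44.0, 38.0, 0.0 m³/s; ΣQ_DR = 365.0 m³/s.
V = ΣQ_DR · Δt = 365.0 × 3600 s = 1.314 × 10^6 m³.
Over A = 21.6 km², depth = V / A = 60.8 mm.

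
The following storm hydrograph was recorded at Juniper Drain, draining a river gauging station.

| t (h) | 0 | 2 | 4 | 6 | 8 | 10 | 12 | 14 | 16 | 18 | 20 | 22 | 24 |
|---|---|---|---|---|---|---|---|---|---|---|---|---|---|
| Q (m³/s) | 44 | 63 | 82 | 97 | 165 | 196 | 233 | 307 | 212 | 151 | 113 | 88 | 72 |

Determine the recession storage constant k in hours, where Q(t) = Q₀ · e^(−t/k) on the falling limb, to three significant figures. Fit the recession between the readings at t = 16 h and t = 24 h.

On the falling limb, Q drops from 212 to 72 m³/s between t = 16 h and t = 24 h (Δt = 8 h).
k = −Δt / ln(Q₂/Q₁) = −8 / ln(72/212) = 7.41 h.

k ≈ 7.41 h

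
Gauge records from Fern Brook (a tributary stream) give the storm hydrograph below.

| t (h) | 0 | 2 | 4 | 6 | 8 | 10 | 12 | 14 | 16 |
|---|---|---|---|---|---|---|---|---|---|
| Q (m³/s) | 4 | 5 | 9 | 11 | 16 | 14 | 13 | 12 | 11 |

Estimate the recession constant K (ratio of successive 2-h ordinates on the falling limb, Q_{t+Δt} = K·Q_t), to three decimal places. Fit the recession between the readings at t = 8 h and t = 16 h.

Using the recession-limb readings at t = 8 h and t = 16 h: Q falls from 16 to 11 m³/s over 4 intervals.
K = (Q₂/Q₁)^(1/4) = (11/16)^(1/4) = 0.911.

K ≈ 0.911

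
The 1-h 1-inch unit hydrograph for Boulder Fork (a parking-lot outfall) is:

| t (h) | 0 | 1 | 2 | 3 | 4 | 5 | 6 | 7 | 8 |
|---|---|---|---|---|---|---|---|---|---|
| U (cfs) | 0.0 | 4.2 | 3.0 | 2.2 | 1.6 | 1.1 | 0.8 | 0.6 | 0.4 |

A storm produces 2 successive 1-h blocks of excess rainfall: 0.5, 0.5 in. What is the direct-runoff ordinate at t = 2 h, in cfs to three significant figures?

Q ≈ 3.60 cfs

By discrete convolution, Q_j = Σ (P_i / 1 in) · U_{j−i}.
At t = 2 h (j=2): Q = (0.5/1)·3.0 + (0.5/1)·4.2 = 3.60 cfs.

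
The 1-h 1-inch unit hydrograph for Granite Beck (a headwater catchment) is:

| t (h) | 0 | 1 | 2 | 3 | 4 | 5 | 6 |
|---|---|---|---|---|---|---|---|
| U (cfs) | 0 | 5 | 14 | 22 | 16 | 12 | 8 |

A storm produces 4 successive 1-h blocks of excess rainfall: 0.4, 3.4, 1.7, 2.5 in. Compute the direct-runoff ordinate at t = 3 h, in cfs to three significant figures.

Q ≈ 64.9 cfs

By discrete convolution, Q_j = Σ (P_i / 1 in) · U_{j−i}.
At t = 3 h (j=3): Q = (0.4/1)·22 + (3.4/1)·14 + (1.7/1)·5 + (2.5/1)·0 = 64.9 cfs.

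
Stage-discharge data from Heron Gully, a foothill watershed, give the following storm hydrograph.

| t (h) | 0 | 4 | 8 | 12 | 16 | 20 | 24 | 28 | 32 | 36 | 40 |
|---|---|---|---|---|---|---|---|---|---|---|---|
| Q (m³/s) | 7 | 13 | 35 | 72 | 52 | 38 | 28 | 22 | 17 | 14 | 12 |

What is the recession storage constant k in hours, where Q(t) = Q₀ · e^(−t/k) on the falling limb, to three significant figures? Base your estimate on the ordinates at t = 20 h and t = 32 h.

k ≈ 14.9 h

On the falling limb, Q drops from 38 to 17 m³/s between t = 20 h and t = 32 h (Δt = 12 h).
k = −Δt / ln(Q₂/Q₁) = −12 / ln(17/38) = 14.9 h.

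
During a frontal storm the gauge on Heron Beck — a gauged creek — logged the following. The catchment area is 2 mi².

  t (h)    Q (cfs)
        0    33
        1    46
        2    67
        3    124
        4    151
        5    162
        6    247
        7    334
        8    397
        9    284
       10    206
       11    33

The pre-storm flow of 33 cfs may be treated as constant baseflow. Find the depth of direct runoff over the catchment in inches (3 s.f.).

Direct runoff: 0.0, 13.0, 34.0, 91.0, 118.0, 129.0, 214.0, 301.0, 364.0, 251.0, 173.0, 0.0 cfs; ΣQ_DR = 1688 cfs.
V = ΣQ_DR · Δt = 1688 × 3600 s = 6.077 × 10^6 ft³.
Over A = 2 mi², depth = V / A = 1.31 in.

d ≈ 1.31 in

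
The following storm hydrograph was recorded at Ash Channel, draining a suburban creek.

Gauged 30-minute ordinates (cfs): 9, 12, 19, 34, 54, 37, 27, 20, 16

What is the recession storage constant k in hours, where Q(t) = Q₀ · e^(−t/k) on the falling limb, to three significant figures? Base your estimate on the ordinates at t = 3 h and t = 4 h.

On the falling limb, Q drops from 27 to 16 cfs between t = 3 h and t = 4 h (Δt = 1 h).
k = −Δt / ln(Q₂/Q₁) = −1 / ln(16/27) = 1.91 h.

k ≈ 1.91 h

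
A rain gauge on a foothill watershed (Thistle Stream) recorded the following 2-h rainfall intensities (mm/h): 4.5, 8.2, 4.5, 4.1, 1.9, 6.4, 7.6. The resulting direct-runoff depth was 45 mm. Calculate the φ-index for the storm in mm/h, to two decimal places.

Only the 6 blocks with intensity above φ contribute runoff: 4.5, 8.2, 4.5, 4.1, 6.4, 7.6 mm/h.
Σ(I−φ)·Δt = d  ⇒  (4.5+8.2+4.5+4.1+6.4+7.6 − 6φ)·2 = 45
φ = (35.30 − 45/2) / 6 = 2.13 mm/h.

φ ≈ 2.13 mm/h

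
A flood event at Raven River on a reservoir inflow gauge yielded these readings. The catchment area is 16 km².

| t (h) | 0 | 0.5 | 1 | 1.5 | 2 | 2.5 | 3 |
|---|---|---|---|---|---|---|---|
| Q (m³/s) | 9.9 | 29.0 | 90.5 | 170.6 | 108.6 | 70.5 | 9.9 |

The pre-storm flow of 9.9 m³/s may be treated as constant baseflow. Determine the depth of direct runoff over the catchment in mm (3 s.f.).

Direct runoff: 0.0, 19.1, 80.6, 160.7, 98.7, 60.6, 0.0 m³/s; ΣQ_DR = 419.7 m³/s.
V = ΣQ_DR · Δt = 419.7 × 1800 s = 7.555 × 10^5 m³.
Over A = 16 km², depth = V / A = 47.2 mm.

d ≈ 47.2 mm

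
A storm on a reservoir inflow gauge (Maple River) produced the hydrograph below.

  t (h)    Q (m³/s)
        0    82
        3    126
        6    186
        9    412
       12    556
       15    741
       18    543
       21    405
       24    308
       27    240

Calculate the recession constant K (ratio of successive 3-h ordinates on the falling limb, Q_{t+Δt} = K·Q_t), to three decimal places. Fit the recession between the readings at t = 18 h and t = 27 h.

K ≈ 0.762

Using the recession-limb readings at t = 18 h and t = 27 h: Q falls from 543 to 240 m³/s over 3 intervals.
K = (Q₂/Q₁)^(1/3) = (240/543)^(1/3) = 0.762.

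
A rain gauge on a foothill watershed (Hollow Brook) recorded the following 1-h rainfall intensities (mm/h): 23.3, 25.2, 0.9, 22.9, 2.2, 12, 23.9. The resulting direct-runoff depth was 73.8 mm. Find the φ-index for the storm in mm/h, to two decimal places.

Only the 5 blocks with intensity above φ contribute runoff: 23.3, 25.2, 22.9, 12, 23.9 mm/h.
Σ(I−φ)·Δt = d  ⇒  (23.3+25.2+22.9+12+23.9 − 5φ)·1 = 73.8
φ = (107.3 − 73.8/1) / 5 = 6.70 mm/h.

φ ≈ 6.70 mm/h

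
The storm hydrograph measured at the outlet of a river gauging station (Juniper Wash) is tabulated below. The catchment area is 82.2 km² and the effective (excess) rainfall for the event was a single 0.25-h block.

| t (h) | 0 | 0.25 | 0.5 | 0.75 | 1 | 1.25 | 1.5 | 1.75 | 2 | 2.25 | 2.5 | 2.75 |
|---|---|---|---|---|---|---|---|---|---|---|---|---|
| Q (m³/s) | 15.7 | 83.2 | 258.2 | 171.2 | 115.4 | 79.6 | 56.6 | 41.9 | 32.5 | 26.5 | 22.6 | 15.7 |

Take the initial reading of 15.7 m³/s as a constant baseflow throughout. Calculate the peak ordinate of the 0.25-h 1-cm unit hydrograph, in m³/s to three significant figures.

U_p ≈ 303 m³/s

Direct runoff: 0.0, 67.5, 242.5, 155.5, 99.7, 63.9, 40.9, 26.2, 16.8, 10.8, 6.9, 0.0 m³/s; ΣQ_DR = 730.7 m³/s, peak = 242.5 m³/s.
Runoff depth d = ΣQ_DR·Δt / A = 730.7 × 900 / (82.2 km²) = 8.000 mm.
The 1-cm UH is the DRH scaled by (10 mm)/d, so U_p = 242.5 × 10/8.000 = 303 m³/s.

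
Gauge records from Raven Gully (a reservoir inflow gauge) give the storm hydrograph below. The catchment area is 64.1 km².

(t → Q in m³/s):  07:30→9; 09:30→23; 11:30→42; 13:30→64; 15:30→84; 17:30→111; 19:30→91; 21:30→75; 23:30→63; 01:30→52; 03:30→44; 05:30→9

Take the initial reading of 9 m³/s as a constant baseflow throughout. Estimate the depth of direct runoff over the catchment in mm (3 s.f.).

Direct runoff: 0.0, 14.0, 33.0, 55.0, 75.0, 102.0, 82.0, 66.0, 54.0, 43.0, 35.0, 0.0 m³/s; ΣQ_DR = 559.0 m³/s.
V = ΣQ_DR · Δt = 559.0 × 7200 s = 4.025 × 10^6 m³.
Over A = 64.1 km², depth = V / A = 62.8 mm.

d ≈ 62.8 mm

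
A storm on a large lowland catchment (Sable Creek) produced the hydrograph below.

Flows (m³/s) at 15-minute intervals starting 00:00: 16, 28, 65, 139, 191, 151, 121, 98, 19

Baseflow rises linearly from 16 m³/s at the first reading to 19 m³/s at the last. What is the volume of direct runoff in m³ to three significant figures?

Direct-runoff ordinates (Q − Q_b): 0.00, 11.62, 48.25, 121.88, 173.50, 133.12, 102.75, 79.38, 0.00 m³/s.
ΣQ_DR = 670.5 m³/s.
With Δt = 0.25 h = 900 s, V = ΣQ_DR · Δt = 670.5 × 900 = 6.03 × 10^5 m³.

V ≈ 6.03 × 10^5 m³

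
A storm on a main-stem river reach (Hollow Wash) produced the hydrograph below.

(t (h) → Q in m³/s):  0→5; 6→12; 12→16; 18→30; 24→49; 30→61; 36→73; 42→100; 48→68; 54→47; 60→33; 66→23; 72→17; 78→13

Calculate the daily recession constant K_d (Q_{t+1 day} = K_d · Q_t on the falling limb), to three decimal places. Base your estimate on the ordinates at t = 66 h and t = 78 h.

K_d ≈ 0.319

Between t = 66 h and t = 78 h the flow falls from 23 to 13 m³/s over 2×6 h = 12 h.
Per-interval ratio K = (13/23)^(1/2) = 0.7518; K_d = K^(24/6) = 0.319.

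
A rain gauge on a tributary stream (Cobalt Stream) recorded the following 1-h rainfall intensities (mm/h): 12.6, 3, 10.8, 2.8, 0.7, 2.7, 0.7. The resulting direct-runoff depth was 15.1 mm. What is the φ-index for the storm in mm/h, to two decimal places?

Only the 2 blocks with intensity above φ contribute runoff: 12.6, 10.8 mm/h.
Σ(I−φ)·Δt = d  ⇒  (12.6+10.8 − 2φ)·1 = 15.1
φ = (23.40 − 15.1/1) / 2 = 4.15 mm/h.

φ ≈ 4.15 mm/h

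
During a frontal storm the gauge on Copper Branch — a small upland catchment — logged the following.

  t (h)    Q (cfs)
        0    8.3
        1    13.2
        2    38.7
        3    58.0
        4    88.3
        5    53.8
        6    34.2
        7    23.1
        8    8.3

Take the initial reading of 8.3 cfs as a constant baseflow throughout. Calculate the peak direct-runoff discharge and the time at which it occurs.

Subtracting baseflow gives direct-runoff ordinates: 0.0, 4.9, 30.4, 49.7, 80.0, 45.5, 25.9, 14.8, 0.0 cfs.
The maximum is 80.0 cfs, occurring at the reading for t = 4 h.

Q_p = 80.0 cfs at t = 4 h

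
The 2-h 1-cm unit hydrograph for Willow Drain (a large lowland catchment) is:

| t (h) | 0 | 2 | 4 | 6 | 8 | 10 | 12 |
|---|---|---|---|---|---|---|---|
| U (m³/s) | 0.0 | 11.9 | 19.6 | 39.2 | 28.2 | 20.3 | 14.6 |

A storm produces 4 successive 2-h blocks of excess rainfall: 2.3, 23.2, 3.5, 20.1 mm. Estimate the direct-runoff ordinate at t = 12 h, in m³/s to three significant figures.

By discrete convolution, Q_j = Σ (P_i / 10 mm) · U_{j−i}.
At t = 12 h (j=6): Q = (2.3/10)·14.6 + (23.2/10)·20.3 + (3.5/10)·28.2 + (20.1/10)·39.2 = 139 m³/s.

Q ≈ 139 m³/s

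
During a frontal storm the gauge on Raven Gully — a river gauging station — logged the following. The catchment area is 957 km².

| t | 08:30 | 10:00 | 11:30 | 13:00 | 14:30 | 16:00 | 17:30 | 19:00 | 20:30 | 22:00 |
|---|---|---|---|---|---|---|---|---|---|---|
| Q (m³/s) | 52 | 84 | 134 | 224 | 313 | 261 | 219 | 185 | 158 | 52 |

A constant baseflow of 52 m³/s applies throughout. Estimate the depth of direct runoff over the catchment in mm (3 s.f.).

Direct runoff: 0.0, 32.0, 82.0, 172.0, 261.0, 209.0, 167.0, 133.0, 106.0, 0.0 m³/s; ΣQ_DR = 1162 m³/s.
V = ΣQ_DR · Δt = 1162 × 5400 s = 6.275 × 10^6 m³.
Over A = 957 km², depth = V / A = 6.56 mm.

d ≈ 6.56 mm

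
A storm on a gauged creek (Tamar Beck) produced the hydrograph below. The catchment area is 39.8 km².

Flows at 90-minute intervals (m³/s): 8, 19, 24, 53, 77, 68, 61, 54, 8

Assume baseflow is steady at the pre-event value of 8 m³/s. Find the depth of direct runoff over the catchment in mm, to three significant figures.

Direct runoff: 0.0, 11.0, 16.0, 45.0, 69.0, 60.0, 53.0, 46.0, 0.0 m³/s; ΣQ_DR = 300.0 m³/s.
V = ΣQ_DR · Δt = 300.0 × 5400 s = 1.620 × 10^6 m³.
Over A = 39.8 km², depth = V / A = 40.7 mm.

d ≈ 40.7 mm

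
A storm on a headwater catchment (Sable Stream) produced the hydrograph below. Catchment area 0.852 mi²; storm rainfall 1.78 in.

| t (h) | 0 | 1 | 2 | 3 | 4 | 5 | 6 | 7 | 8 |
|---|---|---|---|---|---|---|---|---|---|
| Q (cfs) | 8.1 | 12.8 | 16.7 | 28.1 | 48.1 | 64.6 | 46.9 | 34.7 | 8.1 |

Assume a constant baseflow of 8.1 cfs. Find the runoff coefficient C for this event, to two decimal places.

C ≈ 0.20

ΣQ_DR = 195.2 cfs; V = ΣQ_DR·Δt = 7.027 × 10^5 ft³.
Runoff depth d = V / A = 0.3550 in.
C = d / P = 0.3550 / 1.78 = 0.20.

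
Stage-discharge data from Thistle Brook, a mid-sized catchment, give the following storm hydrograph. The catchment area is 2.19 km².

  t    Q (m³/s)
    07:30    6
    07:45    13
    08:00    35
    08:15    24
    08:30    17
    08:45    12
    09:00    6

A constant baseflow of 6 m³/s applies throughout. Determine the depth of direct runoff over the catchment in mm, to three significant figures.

d ≈ 29.2 mm

Direct runoff: 0.0, 7.0, 29.0, 18.0, 11.0, 6.0, 0.0 m³/s; ΣQ_DR = 71.00 m³/s.
V = ΣQ_DR · Δt = 71.00 × 900 s = 63900 m³.
Over A = 2.19 km², depth = V / A = 29.2 mm.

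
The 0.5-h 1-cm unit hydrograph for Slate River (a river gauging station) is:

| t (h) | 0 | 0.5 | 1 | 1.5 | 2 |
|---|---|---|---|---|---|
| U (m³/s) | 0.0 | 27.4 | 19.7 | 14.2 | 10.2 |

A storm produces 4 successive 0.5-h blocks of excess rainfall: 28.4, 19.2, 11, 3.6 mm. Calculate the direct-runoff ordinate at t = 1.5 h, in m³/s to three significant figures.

Q ≈ 108 m³/s

By discrete convolution, Q_j = Σ (P_i / 10 mm) · U_{j−i}.
At t = 1.5 h (j=3): Q = (28.4/10)·14.2 + (19.2/10)·19.7 + (11/10)·27.4 + (3.6/10)·0.0 = 108 m³/s.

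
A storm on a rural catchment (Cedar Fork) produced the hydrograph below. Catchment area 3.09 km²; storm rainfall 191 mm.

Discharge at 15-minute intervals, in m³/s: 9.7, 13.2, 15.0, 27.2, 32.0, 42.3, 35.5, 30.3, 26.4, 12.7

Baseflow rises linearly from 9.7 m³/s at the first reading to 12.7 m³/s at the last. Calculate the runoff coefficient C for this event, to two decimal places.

ΣQ_DR = 132.3 m³/s; V = ΣQ_DR·Δt = 1.191 × 10^5 m³.
Runoff depth d = V / A = 38.53 mm.
C = d / P = 38.53 / 191 = 0.20.

C ≈ 0.20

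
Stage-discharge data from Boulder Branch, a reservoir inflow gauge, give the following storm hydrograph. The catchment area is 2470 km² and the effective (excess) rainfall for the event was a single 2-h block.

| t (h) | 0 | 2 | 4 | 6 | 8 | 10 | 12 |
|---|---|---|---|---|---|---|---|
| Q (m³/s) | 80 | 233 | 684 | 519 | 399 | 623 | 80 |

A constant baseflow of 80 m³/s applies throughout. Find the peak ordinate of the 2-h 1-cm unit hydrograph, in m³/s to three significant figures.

Direct runoff: 0.0, 153.0, 604.0, 439.0, 319.0, 543.0, 0.0 m³/s; ΣQ_DR = 2058 m³/s, peak = 604.0 m³/s.
Runoff depth d = ΣQ_DR·Δt / A = 2058 × 7200 / (2470 km²) = 5.999 mm.
The 1-cm UH is the DRH scaled by (10 mm)/d, so U_p = 604.0 × 10/5.999 = 1010 m³/s.

U_p ≈ 1010 m³/s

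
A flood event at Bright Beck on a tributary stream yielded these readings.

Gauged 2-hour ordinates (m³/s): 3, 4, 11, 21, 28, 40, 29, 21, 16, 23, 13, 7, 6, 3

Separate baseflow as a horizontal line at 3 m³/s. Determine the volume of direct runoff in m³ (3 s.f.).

V ≈ 1.32 × 10^6 m³

Direct-runoff ordinates (Q − Q_b): 0.0, 1.0, 8.0, 18.0, 25.0, 37.0, 26.0, 18.0, 13.0, 20.0, 10.0, 4.0, 3.0, 0.0 m³/s.
ΣQ_DR = 183.0 m³/s.
With Δt = 2 h = 7200 s, V = ΣQ_DR · Δt = 183.0 × 7200 = 1.32 × 10^6 m³.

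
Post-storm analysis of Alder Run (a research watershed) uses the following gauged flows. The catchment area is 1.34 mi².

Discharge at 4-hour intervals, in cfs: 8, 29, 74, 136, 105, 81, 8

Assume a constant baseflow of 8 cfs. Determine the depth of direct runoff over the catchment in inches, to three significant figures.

Direct runoff: 0.0, 21.0, 66.0, 128.0, 97.0, 73.0, 0.0 cfs; ΣQ_DR = 385.0 cfs.
V = ΣQ_DR · Δt = 385.0 × 14400 s = 5.544 × 10^6 ft³.
Over A = 1.34 mi², depth = V / A = 1.78 in.

d ≈ 1.78 in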